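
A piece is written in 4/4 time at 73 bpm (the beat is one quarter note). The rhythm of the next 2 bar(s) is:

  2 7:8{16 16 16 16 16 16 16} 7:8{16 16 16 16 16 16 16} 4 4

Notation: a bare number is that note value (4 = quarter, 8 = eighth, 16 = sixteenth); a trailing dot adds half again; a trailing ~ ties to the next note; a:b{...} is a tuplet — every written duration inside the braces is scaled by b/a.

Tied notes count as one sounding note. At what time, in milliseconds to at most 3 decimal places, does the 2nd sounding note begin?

note 2 onset = 2b = 1643.836ms

1. 0.0ms @ 0 + 1643.836ms (2)
2. 1643.836ms @ 2 + 234.834ms (2/7)
3. 1878.669ms @ 16/7 + 234.834ms (2/7)
4. 2113.503ms @ 18/7 + 234.834ms (2/7)
5. 2348.337ms @ 20/7 + 234.834ms (2/7)
6. 2583.17ms @ 22/7 + 234.834ms (2/7)
7. 2818.004ms @ 24/7 + 234.834ms (2/7)
8. 3052.838ms @ 26/7 + 234.834ms (2/7)
9. 3287.671ms @ 4 + 234.834ms (2/7)
10. 3522.505ms @ 30/7 + 234.834ms (2/7)
11. 3757.339ms @ 32/7 + 234.834ms (2/7)
12. 3992.172ms @ 34/7 + 234.834ms (2/7)
13. 4227.006ms @ 36/7 + 234.834ms (2/7)
14. 4461.84ms @ 38/7 + 234.834ms (2/7)
15. 4696.673ms @ 40/7 + 234.834ms (2/7)
16. 4931.507ms @ 6 + 821.918ms (1)
17. 5753.425ms @ 7 + 821.918ms (1)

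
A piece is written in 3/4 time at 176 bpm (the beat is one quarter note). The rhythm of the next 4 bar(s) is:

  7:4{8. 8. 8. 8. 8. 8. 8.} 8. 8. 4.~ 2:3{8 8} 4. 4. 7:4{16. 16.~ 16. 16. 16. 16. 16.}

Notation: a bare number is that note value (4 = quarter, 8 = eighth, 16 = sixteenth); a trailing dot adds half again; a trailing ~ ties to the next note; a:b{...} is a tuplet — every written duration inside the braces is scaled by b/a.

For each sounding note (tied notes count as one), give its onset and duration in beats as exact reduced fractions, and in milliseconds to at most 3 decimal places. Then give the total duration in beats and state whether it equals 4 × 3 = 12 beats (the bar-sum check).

1) 0.0ms=0b +146.104ms=3/7b
2) 146.104ms=3/7b +146.104ms=3/7b
3) 292.208ms=6/7b +146.104ms=3/7b
4) 438.312ms=9/7b +146.104ms=3/7b
5) 584.416ms=12/7b +146.104ms=3/7b
6) 730.519ms=15/7b +146.104ms=3/7b
7) 876.623ms=18/7b +146.104ms=3/7b
8) 1022.727ms=3b +255.682ms=3/4b
9) 1278.409ms=15/4b +255.682ms=3/4b
10) 1534.091ms=9/2b +767.045ms=9/4b
11) 2301.136ms=27/4b +255.682ms=3/4b
12) 2556.818ms=15/2b +511.364ms=3/2b
13) 3068.182ms=9b +511.364ms=3/2b
14) 3579.545ms=21/2b +73.052ms=3/14b
15) 3652.597ms=75/7b +146.104ms=3/7b
16) 3798.701ms=78/7b +73.052ms=3/14b
17) 3871.753ms=159/14b +73.052ms=3/14b
18) 3944.805ms=81/7b +73.052ms=3/14b
19) 4017.857ms=165/14b +73.052ms=3/14b
Σ=12b of 12 (176bpm 3/4) — PASS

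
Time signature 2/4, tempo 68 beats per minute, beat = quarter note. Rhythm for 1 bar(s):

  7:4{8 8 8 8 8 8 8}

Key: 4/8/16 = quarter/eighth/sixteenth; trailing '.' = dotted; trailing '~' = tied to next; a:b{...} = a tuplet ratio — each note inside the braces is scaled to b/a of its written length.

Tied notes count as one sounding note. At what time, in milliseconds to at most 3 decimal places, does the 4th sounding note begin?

1. 0.0ms @ 0 + 252.101ms (2/7)
2. 252.101ms @ 2/7 + 252.101ms (2/7)
3. 504.202ms @ 4/7 + 252.101ms (2/7)
4. 756.303ms @ 6/7 + 252.101ms (2/7)
5. 1008.403ms @ 8/7 + 252.101ms (2/7)
6. 1260.504ms @ 10/7 + 252.101ms (2/7)
7. 1512.605ms @ 12/7 + 252.101ms (2/7)

note 4 onset = 6/7b = 756.303ms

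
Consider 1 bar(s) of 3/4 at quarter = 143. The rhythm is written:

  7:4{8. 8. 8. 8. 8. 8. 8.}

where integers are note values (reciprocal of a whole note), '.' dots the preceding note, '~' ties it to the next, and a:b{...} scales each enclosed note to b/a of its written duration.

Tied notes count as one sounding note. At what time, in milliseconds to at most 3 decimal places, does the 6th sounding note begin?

note 6 onset = 15/7b = 899.101ms

1. 0.0ms @ 0 + 179.82ms (3/7)
2. 179.82ms @ 3/7 + 179.82ms (3/7)
3. 359.64ms @ 6/7 + 179.82ms (3/7)
4. 539.461ms @ 9/7 + 179.82ms (3/7)
5. 719.281ms @ 12/7 + 179.82ms (3/7)
6. 899.101ms @ 15/7 + 179.82ms (3/7)
7. 1078.921ms @ 18/7 + 179.82ms (3/7)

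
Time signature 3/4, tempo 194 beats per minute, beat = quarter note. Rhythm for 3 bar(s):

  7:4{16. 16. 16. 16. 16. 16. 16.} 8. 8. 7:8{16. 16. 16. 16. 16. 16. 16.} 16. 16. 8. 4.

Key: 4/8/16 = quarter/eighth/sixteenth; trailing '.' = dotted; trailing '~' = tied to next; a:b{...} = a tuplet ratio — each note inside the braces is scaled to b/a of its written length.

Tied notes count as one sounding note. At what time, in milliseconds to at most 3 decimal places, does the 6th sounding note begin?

note 6 onset = 15/14b = 331.37ms

1. 0.0ms @ 0 + 66.274ms (3/14)
2. 66.274ms @ 3/14 + 66.274ms (3/14)
3. 132.548ms @ 3/7 + 66.274ms (3/14)
4. 198.822ms @ 9/14 + 66.274ms (3/14)
5. 265.096ms @ 6/7 + 66.274ms (3/14)
6. 331.37ms @ 15/14 + 66.274ms (3/14)
7. 397.644ms @ 9/7 + 66.274ms (3/14)
8. 463.918ms @ 3/2 + 231.959ms (3/4)
9. 695.876ms @ 9/4 + 231.959ms (3/4)
10. 927.835ms @ 3 + 132.548ms (3/7)
11. 1060.383ms @ 24/7 + 132.548ms (3/7)
12. 1192.931ms @ 27/7 + 132.548ms (3/7)
13. 1325.479ms @ 30/7 + 132.548ms (3/7)
14. 1458.027ms @ 33/7 + 132.548ms (3/7)
15. 1590.574ms @ 36/7 + 132.548ms (3/7)
16. 1723.122ms @ 39/7 + 132.548ms (3/7)
17. 1855.67ms @ 6 + 115.979ms (3/8)
18. 1971.649ms @ 51/8 + 115.979ms (3/8)
19. 2087.629ms @ 27/4 + 231.959ms (3/4)
20. 2319.588ms @ 15/2 + 463.918ms (3/2)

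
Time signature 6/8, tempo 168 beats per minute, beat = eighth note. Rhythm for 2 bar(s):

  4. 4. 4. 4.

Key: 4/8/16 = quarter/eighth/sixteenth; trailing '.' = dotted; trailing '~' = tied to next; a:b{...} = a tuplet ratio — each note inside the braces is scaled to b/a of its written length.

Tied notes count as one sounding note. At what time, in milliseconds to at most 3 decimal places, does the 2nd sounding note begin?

note 2 onset = 3b = 1071.429ms

1. 0.0ms @ 0 + 1071.429ms (3)
2. 1071.429ms @ 3 + 1071.429ms (3)
3. 2142.857ms @ 6 + 1071.429ms (3)
4. 3214.286ms @ 9 + 1071.429ms (3)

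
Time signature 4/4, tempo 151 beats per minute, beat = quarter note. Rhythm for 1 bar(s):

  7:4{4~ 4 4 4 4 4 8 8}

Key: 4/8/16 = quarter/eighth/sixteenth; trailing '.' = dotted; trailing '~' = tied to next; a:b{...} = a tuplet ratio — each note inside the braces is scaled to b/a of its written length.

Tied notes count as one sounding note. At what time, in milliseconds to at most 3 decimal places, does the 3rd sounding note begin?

note 3 onset = 12/7b = 681.173ms

1. 0.0ms @ 0 + 454.115ms (8/7)
2. 454.115ms @ 8/7 + 227.058ms (4/7)
3. 681.173ms @ 12/7 + 227.058ms (4/7)
4. 908.231ms @ 16/7 + 227.058ms (4/7)
5. 1135.289ms @ 20/7 + 227.058ms (4/7)
6. 1362.346ms @ 24/7 + 113.529ms (2/7)
7. 1475.875ms @ 26/7 + 113.529ms (2/7)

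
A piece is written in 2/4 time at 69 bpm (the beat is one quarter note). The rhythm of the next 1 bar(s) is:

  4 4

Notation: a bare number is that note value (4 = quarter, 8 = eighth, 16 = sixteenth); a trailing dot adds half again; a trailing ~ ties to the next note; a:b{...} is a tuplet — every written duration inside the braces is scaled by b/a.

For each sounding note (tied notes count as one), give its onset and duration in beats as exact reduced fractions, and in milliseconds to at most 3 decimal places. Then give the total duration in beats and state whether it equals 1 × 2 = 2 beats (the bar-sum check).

1) 0.0ms=0b +869.565ms=1b
2) 869.565ms=1b +869.565ms=1b
Σ=2b of 2 (69bpm 2/4) — PASS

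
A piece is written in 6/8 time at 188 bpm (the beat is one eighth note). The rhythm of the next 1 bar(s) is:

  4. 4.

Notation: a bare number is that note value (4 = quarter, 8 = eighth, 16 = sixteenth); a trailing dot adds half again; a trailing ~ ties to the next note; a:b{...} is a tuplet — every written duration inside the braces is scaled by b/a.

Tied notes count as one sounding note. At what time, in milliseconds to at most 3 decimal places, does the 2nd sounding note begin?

1. 0.0ms @ 0 + 957.447ms (3)
2. 957.447ms @ 3 + 957.447ms (3)

note 2 onset = 3b = 957.447ms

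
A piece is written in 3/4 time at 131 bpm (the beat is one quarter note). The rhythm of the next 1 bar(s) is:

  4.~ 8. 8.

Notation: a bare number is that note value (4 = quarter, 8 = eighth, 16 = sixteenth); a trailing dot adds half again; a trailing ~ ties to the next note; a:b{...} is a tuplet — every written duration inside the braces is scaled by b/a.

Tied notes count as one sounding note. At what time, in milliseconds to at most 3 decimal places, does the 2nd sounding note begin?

1. 0.0ms @ 0 + 1030.534ms (9/4)
2. 1030.534ms @ 9/4 + 343.511ms (3/4)

note 2 onset = 9/4b = 1030.534ms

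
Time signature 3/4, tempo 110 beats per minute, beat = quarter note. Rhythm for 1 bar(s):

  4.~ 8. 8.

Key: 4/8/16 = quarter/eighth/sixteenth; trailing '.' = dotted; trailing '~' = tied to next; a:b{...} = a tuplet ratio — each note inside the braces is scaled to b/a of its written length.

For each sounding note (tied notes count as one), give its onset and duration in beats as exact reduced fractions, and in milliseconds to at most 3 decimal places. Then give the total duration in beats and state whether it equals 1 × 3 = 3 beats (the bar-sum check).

1) 0.0ms=0b +1227.273ms=9/4b
2) 1227.273ms=9/4b +409.091ms=3/4b
Σ=3b of 3 (110bpm 3/4) — PASS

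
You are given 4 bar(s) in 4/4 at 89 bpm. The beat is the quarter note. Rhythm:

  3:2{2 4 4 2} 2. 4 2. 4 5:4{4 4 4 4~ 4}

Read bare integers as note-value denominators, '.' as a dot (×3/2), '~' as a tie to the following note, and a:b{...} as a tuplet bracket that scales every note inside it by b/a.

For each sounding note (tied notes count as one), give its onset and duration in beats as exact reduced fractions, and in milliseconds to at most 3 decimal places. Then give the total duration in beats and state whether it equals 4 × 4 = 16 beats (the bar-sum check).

1) 0.0ms=0b +898.876ms=4/3b
2) 898.876ms=4/3b +449.438ms=2/3b
3) 1348.315ms=2b +449.438ms=2/3b
4) 1797.753ms=8/3b +898.876ms=4/3b
5) 2696.629ms=4b +2022.472ms=3b
6) 4719.101ms=7b +674.157ms=1b
7) 5393.258ms=8b +2022.472ms=3b
8) 7415.73ms=11b +674.157ms=1b
9) 8089.888ms=12b +539.326ms=4/5b
10) 8629.213ms=64/5b +539.326ms=4/5b
11) 9168.539ms=68/5b +539.326ms=4/5b
12) 9707.865ms=72/5b +1078.652ms=8/5b
Σ=16b of 16 (89bpm 4/4) — PASS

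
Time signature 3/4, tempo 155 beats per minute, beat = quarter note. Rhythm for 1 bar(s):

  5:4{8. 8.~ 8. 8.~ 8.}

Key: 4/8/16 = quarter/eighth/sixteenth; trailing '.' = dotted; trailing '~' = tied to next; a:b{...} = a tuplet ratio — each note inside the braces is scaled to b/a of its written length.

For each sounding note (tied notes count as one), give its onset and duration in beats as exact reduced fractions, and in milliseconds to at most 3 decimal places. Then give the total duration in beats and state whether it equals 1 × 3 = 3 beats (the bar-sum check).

1) 0.0ms=0b +232.258ms=3/5b
2) 232.258ms=3/5b +464.516ms=6/5b
3) 696.774ms=9/5b +464.516ms=6/5b
Σ=3b of 3 (155bpm 3/4) — PASS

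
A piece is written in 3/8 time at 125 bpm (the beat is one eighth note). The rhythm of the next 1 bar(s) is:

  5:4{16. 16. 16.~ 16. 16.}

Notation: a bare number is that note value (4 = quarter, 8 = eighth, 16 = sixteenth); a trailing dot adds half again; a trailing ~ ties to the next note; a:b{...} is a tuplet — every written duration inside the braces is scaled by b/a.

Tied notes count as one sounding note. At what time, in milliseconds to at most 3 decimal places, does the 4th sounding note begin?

1. 0.0ms @ 0 + 288.0ms (3/5)
2. 288.0ms @ 3/5 + 288.0ms (3/5)
3. 576.0ms @ 6/5 + 576.0ms (6/5)
4. 1152.0ms @ 12/5 + 288.0ms (3/5)

note 4 onset = 12/5b = 1152.0ms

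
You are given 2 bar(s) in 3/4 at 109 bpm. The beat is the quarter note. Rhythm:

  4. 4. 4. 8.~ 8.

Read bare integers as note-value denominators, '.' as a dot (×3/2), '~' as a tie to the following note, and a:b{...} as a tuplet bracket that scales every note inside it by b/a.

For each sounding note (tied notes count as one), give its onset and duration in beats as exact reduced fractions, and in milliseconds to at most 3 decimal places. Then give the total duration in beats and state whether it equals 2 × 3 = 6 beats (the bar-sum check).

1) 0.0ms=0b +825.688ms=3/2b
2) 825.688ms=3/2b +825.688ms=3/2b
3) 1651.376ms=3b +825.688ms=3/2b
4) 2477.064ms=9/2b +825.688ms=3/2b
Σ=6b of 6 (109bpm 3/4) — PASS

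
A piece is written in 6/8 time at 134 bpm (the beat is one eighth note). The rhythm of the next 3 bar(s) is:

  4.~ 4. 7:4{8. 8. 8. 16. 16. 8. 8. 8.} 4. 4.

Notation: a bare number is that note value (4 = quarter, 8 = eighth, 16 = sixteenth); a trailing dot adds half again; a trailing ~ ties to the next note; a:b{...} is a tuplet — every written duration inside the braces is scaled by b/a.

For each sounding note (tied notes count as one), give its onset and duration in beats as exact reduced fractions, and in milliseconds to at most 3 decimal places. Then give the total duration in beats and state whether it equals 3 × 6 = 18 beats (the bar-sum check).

1) 0.0ms=0b +2686.567ms=6b
2) 2686.567ms=6b +383.795ms=6/7b
3) 3070.362ms=48/7b +383.795ms=6/7b
4) 3454.158ms=54/7b +383.795ms=6/7b
5) 3837.953ms=60/7b +191.898ms=3/7b
6) 4029.851ms=9b +191.898ms=3/7b
7) 4221.748ms=66/7b +383.795ms=6/7b
8) 4605.544ms=72/7b +383.795ms=6/7b
9) 4989.339ms=78/7b +383.795ms=6/7b
10) 5373.134ms=12b +1343.284ms=3b
11) 6716.418ms=15b +1343.284ms=3b
Σ=18b of 18 (134bpm 6/8) — PASS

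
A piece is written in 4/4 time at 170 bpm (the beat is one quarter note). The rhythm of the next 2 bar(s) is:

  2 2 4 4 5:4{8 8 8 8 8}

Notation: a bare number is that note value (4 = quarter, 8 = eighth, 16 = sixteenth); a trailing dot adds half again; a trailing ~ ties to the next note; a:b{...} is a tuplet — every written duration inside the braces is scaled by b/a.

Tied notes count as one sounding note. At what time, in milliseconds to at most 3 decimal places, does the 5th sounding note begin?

note 5 onset = 6b = 2117.647ms

1. 0.0ms @ 0 + 705.882ms (2)
2. 705.882ms @ 2 + 705.882ms (2)
3. 1411.765ms @ 4 + 352.941ms (1)
4. 1764.706ms @ 5 + 352.941ms (1)
5. 2117.647ms @ 6 + 141.176ms (2/5)
6. 2258.824ms @ 32/5 + 141.176ms (2/5)
7. 2400.0ms @ 34/5 + 141.176ms (2/5)
8. 2541.176ms @ 36/5 + 141.176ms (2/5)
9. 2682.353ms @ 38/5 + 141.176ms (2/5)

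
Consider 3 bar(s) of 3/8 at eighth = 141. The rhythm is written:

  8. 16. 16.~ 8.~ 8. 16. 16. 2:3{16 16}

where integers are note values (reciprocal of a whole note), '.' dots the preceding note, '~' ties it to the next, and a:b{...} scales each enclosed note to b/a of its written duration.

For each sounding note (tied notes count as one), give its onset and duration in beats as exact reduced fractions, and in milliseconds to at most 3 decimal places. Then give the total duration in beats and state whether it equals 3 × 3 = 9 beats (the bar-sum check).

1) 0.0ms=0b +638.298ms=3/2b
2) 638.298ms=3/2b +319.149ms=3/4b
3) 957.447ms=9/4b +1595.745ms=15/4b
4) 2553.191ms=6b +319.149ms=3/4b
5) 2872.34ms=27/4b +319.149ms=3/4b
6) 3191.489ms=15/2b +319.149ms=3/4b
7) 3510.638ms=33/4b +319.149ms=3/4b
Σ=9b of 9 (141bpm 3/8) — PASS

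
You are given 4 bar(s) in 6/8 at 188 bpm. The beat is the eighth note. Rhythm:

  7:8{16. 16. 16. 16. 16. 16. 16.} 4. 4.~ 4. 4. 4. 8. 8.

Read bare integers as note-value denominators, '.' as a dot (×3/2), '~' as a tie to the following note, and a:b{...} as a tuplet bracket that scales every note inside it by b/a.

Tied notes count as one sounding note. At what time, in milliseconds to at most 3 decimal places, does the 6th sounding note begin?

note 6 onset = 30/7b = 1367.781ms

1. 0.0ms @ 0 + 273.556ms (6/7)
2. 273.556ms @ 6/7 + 273.556ms (6/7)
3. 547.112ms @ 12/7 + 273.556ms (6/7)
4. 820.669ms @ 18/7 + 273.556ms (6/7)
5. 1094.225ms @ 24/7 + 273.556ms (6/7)
6. 1367.781ms @ 30/7 + 273.556ms (6/7)
7. 1641.337ms @ 36/7 + 273.556ms (6/7)
8. 1914.894ms @ 6 + 957.447ms (3)
9. 2872.34ms @ 9 + 1914.894ms (6)
10. 4787.234ms @ 15 + 957.447ms (3)
11. 5744.681ms @ 18 + 957.447ms (3)
12. 6702.128ms @ 21 + 478.723ms (3/2)
13. 7180.851ms @ 45/2 + 478.723ms (3/2)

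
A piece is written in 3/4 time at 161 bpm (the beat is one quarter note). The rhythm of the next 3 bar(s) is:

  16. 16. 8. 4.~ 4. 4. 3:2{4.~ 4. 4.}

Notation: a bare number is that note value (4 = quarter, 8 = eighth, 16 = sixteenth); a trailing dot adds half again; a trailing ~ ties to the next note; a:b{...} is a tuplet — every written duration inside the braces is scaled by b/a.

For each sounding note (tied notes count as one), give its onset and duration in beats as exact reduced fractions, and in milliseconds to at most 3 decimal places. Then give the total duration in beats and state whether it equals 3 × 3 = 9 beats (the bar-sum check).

1) 0.0ms=0b +139.752ms=3/8b
2) 139.752ms=3/8b +139.752ms=3/8b
3) 279.503ms=3/4b +279.503ms=3/4b
4) 559.006ms=3/2b +1118.012ms=3b
5) 1677.019ms=9/2b +559.006ms=3/2b
6) 2236.025ms=6b +745.342ms=2b
7) 2981.366ms=8b +372.671ms=1b
Σ=9b of 9 (161bpm 3/4) — PASS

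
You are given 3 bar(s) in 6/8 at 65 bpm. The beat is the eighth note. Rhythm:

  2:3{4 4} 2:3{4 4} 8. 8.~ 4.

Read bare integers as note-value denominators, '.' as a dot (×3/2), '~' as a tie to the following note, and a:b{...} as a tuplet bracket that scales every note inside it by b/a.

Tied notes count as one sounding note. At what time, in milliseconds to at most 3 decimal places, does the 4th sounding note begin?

note 4 onset = 9b = 8307.692ms

1. 0.0ms @ 0 + 2769.231ms (3)
2. 2769.231ms @ 3 + 2769.231ms (3)
3. 5538.462ms @ 6 + 2769.231ms (3)
4. 8307.692ms @ 9 + 2769.231ms (3)
5. 11076.923ms @ 12 + 1384.615ms (3/2)
6. 12461.538ms @ 27/2 + 4153.846ms (9/2)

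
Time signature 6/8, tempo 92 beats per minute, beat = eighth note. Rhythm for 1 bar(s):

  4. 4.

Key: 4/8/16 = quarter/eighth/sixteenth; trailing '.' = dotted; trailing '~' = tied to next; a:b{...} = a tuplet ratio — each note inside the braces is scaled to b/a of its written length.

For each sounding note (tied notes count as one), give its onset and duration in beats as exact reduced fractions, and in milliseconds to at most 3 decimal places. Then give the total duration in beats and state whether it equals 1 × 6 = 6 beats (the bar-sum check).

1) 0.0ms=0b +1956.522ms=3b
2) 1956.522ms=3b +1956.522ms=3b
Σ=6b of 6 (92bpm 6/8) — PASS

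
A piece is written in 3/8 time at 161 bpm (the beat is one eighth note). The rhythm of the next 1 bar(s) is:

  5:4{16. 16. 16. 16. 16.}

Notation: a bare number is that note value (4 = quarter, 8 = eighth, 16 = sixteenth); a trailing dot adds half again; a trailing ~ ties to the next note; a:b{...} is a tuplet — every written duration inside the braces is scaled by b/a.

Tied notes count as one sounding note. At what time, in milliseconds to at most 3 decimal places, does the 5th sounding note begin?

note 5 onset = 12/5b = 894.41ms

1. 0.0ms @ 0 + 223.602ms (3/5)
2. 223.602ms @ 3/5 + 223.602ms (3/5)
3. 447.205ms @ 6/5 + 223.602ms (3/5)
4. 670.807ms @ 9/5 + 223.602ms (3/5)
5. 894.41ms @ 12/5 + 223.602ms (3/5)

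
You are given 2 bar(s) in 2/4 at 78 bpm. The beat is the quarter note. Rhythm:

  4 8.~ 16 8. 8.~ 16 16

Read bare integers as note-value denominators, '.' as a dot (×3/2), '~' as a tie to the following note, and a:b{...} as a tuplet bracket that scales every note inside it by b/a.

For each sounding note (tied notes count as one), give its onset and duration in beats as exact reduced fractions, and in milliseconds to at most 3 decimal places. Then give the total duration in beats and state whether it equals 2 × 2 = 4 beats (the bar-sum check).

1) 0.0ms=0b +769.231ms=1b
2) 769.231ms=1b +769.231ms=1b
3) 1538.462ms=2b +576.923ms=3/4b
4) 2115.385ms=11/4b +769.231ms=1b
5) 2884.615ms=15/4b +192.308ms=1/4b
Σ=4b of 4 (78bpm 2/4) — PASS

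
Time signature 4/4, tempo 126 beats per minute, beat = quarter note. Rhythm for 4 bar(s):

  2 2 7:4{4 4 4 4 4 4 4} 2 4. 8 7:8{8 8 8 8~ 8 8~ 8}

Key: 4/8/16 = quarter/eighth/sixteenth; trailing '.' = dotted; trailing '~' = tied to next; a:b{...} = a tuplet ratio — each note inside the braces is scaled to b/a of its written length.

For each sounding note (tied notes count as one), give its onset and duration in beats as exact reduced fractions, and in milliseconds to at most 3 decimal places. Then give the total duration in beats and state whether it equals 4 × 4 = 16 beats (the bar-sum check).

1) 0.0ms=0b +952.381ms=2b
2) 952.381ms=2b +952.381ms=2b
3) 1904.762ms=4b +272.109ms=4/7b
4) 2176.871ms=32/7b +272.109ms=4/7b
5) 2448.98ms=36/7b +272.109ms=4/7b
6) 2721.088ms=40/7b +272.109ms=4/7b
7) 2993.197ms=44/7b +272.109ms=4/7b
8) 3265.306ms=48/7b +272.109ms=4/7b
9) 3537.415ms=52/7b +272.109ms=4/7b
10) 3809.524ms=8b +952.381ms=2b
11) 4761.905ms=10b +714.286ms=3/2b
12) 5476.19ms=23/2b +238.095ms=1/2b
13) 5714.286ms=12b +272.109ms=4/7b
14) 5986.395ms=88/7b +272.109ms=4/7b
15) 6258.503ms=92/7b +272.109ms=4/7b
16) 6530.612ms=96/7b +544.218ms=8/7b
17) 7074.83ms=104/7b +544.218ms=8/7b
Σ=16b of 16 (126bpm 4/4) — PASS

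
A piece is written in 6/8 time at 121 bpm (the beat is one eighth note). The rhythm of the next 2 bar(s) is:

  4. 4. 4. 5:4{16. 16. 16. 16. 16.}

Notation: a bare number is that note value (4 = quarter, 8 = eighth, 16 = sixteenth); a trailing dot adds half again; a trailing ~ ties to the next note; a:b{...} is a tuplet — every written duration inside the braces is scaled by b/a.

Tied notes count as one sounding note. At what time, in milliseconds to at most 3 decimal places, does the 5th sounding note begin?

1. 0.0ms @ 0 + 1487.603ms (3)
2. 1487.603ms @ 3 + 1487.603ms (3)
3. 2975.207ms @ 6 + 1487.603ms (3)
4. 4462.81ms @ 9 + 297.521ms (3/5)
5. 4760.331ms @ 48/5 + 297.521ms (3/5)
6. 5057.851ms @ 51/5 + 297.521ms (3/5)
7. 5355.372ms @ 54/5 + 297.521ms (3/5)
8. 5652.893ms @ 57/5 + 297.521ms (3/5)

note 5 onset = 48/5b = 4760.331ms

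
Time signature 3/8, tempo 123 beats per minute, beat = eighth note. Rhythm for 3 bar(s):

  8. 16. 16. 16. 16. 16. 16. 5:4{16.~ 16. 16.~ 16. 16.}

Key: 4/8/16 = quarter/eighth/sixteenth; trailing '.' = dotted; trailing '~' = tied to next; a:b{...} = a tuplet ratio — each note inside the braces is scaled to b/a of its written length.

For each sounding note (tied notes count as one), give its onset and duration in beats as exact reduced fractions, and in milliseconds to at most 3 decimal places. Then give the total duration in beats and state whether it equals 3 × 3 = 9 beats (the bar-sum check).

1) 0.0ms=0b +731.707ms=3/2b
2) 731.707ms=3/2b +365.854ms=3/4b
3) 1097.561ms=9/4b +365.854ms=3/4b
4) 1463.415ms=3b +365.854ms=3/4b
5) 1829.268ms=15/4b +365.854ms=3/4b
6) 2195.122ms=9/2b +365.854ms=3/4b
7) 2560.976ms=21/4b +365.854ms=3/4b
8) 2926.829ms=6b +585.366ms=6/5b
9) 3512.195ms=36/5b +585.366ms=6/5b
10) 4097.561ms=42/5b +292.683ms=3/5b
Σ=9b of 9 (123bpm 3/8) — PASS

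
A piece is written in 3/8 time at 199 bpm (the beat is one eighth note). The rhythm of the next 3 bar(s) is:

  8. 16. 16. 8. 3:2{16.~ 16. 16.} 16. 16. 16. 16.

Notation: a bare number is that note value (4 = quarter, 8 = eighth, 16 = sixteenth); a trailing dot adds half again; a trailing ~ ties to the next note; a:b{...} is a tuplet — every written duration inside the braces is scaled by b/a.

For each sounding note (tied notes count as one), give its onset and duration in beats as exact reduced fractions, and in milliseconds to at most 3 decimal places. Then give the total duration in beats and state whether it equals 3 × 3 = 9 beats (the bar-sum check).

1) 0.0ms=0b +452.261ms=3/2b
2) 452.261ms=3/2b +226.131ms=3/4b
3) 678.392ms=9/4b +226.131ms=3/4b
4) 904.523ms=3b +452.261ms=3/2b
5) 1356.784ms=9/2b +301.508ms=1b
6) 1658.291ms=11/2b +150.754ms=1/2b
7) 1809.045ms=6b +226.131ms=3/4b
8) 2035.176ms=27/4b +226.131ms=3/4b
9) 2261.307ms=15/2b +226.131ms=3/4b
10) 2487.437ms=33/4b +226.131ms=3/4b
Σ=9b of 9 (199bpm 3/8) — PASS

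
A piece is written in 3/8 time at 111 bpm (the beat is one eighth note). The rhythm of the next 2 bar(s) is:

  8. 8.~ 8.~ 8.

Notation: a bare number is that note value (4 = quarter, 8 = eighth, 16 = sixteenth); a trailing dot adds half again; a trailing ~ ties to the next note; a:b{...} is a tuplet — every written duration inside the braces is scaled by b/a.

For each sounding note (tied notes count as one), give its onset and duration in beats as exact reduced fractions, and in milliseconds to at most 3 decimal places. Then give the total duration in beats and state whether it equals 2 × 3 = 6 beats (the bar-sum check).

1) 0.0ms=0b +810.811ms=3/2b
2) 810.811ms=3/2b +2432.432ms=9/2b
Σ=6b of 6 (111bpm 3/8) — PASS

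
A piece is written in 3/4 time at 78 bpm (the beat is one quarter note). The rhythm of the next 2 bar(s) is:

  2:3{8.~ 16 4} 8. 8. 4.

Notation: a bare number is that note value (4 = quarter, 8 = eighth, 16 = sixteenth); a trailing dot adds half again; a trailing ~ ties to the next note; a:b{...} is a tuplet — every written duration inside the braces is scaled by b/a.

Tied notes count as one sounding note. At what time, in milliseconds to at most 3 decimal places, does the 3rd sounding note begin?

1. 0.0ms @ 0 + 1153.846ms (3/2)
2. 1153.846ms @ 3/2 + 1153.846ms (3/2)
3. 2307.692ms @ 3 + 576.923ms (3/4)
4. 2884.615ms @ 15/4 + 576.923ms (3/4)
5. 3461.538ms @ 9/2 + 1153.846ms (3/2)

note 3 onset = 3b = 2307.692ms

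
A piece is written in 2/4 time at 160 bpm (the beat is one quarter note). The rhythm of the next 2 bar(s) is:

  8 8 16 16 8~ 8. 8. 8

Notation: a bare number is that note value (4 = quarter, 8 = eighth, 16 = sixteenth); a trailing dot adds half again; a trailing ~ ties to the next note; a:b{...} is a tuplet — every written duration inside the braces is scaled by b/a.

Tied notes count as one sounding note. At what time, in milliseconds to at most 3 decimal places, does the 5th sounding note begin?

note 5 onset = 3/2b = 562.5ms

1. 0.0ms @ 0 + 187.5ms (1/2)
2. 187.5ms @ 1/2 + 187.5ms (1/2)
3. 375.0ms @ 1 + 93.75ms (1/4)
4. 468.75ms @ 5/4 + 93.75ms (1/4)
5. 562.5ms @ 3/2 + 468.75ms (5/4)
6. 1031.25ms @ 11/4 + 281.25ms (3/4)
7. 1312.5ms @ 7/2 + 187.5ms (1/2)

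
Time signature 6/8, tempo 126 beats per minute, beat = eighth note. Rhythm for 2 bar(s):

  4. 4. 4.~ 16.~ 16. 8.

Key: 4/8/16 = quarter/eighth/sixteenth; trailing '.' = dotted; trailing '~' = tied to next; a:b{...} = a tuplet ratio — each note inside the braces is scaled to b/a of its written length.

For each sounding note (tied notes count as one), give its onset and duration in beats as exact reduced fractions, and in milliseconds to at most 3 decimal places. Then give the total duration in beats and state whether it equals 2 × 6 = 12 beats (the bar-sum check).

1) 0.0ms=0b +1428.571ms=3b
2) 1428.571ms=3b +1428.571ms=3b
3) 2857.143ms=6b +2142.857ms=9/2b
4) 5000.0ms=21/2b +714.286ms=3/2b
Σ=12b of 12 (126bpm 6/8) — PASS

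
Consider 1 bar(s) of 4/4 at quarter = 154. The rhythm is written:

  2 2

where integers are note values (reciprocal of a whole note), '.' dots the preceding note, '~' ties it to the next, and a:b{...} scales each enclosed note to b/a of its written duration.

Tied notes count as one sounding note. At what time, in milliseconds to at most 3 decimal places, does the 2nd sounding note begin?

note 2 onset = 2b = 779.221ms

1. 0.0ms @ 0 + 779.221ms (2)
2. 779.221ms @ 2 + 779.221ms (2)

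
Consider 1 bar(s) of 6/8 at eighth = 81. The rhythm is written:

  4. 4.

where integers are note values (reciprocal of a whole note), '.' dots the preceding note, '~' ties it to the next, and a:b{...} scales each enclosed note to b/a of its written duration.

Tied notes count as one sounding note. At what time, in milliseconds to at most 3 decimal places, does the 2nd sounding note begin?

1. 0.0ms @ 0 + 2222.222ms (3)
2. 2222.222ms @ 3 + 2222.222ms (3)

note 2 onset = 3b = 2222.222ms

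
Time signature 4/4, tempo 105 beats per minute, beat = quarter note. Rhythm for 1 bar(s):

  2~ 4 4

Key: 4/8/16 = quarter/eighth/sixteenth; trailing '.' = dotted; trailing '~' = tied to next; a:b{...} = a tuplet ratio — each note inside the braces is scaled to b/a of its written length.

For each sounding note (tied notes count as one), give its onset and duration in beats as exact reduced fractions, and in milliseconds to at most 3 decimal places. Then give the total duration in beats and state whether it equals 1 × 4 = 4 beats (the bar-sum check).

1) 0.0ms=0b +1714.286ms=3b
2) 1714.286ms=3b +571.429ms=1b
Σ=4b of 4 (105bpm 4/4) — PASS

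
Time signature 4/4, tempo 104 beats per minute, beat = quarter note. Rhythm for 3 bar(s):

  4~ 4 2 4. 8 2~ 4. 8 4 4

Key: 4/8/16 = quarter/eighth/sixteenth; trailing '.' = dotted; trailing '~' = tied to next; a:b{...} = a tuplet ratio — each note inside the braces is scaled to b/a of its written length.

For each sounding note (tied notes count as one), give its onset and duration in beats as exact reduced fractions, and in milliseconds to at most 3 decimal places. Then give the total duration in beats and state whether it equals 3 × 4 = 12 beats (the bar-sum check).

1) 0.0ms=0b +1153.846ms=2b
2) 1153.846ms=2b +1153.846ms=2b
3) 2307.692ms=4b +865.385ms=3/2b
4) 3173.077ms=11/2b +288.462ms=1/2b
5) 3461.538ms=6b +2019.231ms=7/2b
6) 5480.769ms=19/2b +288.462ms=1/2b
7) 5769.231ms=10b +576.923ms=1b
8) 6346.154ms=11b +576.923ms=1b
Σ=12b of 12 (104bpm 4/4) — PASS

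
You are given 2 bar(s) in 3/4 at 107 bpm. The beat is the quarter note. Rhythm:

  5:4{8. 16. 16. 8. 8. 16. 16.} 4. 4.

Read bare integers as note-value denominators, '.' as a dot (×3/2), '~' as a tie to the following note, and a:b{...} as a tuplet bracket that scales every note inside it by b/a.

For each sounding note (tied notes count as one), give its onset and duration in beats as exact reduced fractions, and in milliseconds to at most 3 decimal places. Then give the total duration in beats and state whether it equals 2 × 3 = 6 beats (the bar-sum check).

1) 0.0ms=0b +336.449ms=3/5b
2) 336.449ms=3/5b +168.224ms=3/10b
3) 504.673ms=9/10b +168.224ms=3/10b
4) 672.897ms=6/5b +336.449ms=3/5b
5) 1009.346ms=9/5b +336.449ms=3/5b
6) 1345.794ms=12/5b +168.224ms=3/10b
7) 1514.019ms=27/10b +168.224ms=3/10b
8) 1682.243ms=3b +841.121ms=3/2b
9) 2523.364ms=9/2b +841.121ms=3/2b
Σ=6b of 6 (107bpm 3/4) — PASS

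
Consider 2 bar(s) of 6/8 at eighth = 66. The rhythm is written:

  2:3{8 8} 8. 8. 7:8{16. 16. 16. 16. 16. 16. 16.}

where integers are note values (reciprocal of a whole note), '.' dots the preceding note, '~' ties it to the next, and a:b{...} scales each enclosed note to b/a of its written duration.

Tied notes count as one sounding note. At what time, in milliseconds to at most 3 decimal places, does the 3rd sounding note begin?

1. 0.0ms @ 0 + 1363.636ms (3/2)
2. 1363.636ms @ 3/2 + 1363.636ms (3/2)
3. 2727.273ms @ 3 + 1363.636ms (3/2)
4. 4090.909ms @ 9/2 + 1363.636ms (3/2)
5. 5454.545ms @ 6 + 779.221ms (6/7)
6. 6233.766ms @ 48/7 + 779.221ms (6/7)
7. 7012.987ms @ 54/7 + 779.221ms (6/7)
8. 7792.208ms @ 60/7 + 779.221ms (6/7)
9. 8571.429ms @ 66/7 + 779.221ms (6/7)
10. 9350.649ms @ 72/7 + 779.221ms (6/7)
11. 10129.87ms @ 78/7 + 779.221ms (6/7)

note 3 onset = 3b = 2727.273ms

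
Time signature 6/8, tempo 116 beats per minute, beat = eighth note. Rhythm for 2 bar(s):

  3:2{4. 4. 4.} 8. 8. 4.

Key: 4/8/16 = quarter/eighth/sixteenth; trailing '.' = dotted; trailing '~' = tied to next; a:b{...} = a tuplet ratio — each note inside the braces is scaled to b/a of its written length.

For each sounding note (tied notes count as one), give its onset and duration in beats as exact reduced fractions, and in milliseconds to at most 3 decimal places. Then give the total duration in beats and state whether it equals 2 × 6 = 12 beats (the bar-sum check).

1) 0.0ms=0b +1034.483ms=2b
2) 1034.483ms=2b +1034.483ms=2b
3) 2068.966ms=4b +1034.483ms=2b
4) 3103.448ms=6b +775.862ms=3/2b
5) 3879.31ms=15/2b +775.862ms=3/2b
6) 4655.172ms=9b +1551.724ms=3b
Σ=12b of 12 (116bpm 6/8) — PASS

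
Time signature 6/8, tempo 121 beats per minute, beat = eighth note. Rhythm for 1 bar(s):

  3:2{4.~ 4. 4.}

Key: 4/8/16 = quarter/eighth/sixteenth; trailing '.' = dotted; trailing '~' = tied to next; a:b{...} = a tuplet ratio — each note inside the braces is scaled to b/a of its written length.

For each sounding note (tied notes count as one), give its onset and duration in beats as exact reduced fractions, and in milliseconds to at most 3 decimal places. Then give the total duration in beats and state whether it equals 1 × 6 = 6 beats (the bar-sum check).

1) 0.0ms=0b +1983.471ms=4b
2) 1983.471ms=4b +991.736ms=2b
Σ=6b of 6 (121bpm 6/8) — PASS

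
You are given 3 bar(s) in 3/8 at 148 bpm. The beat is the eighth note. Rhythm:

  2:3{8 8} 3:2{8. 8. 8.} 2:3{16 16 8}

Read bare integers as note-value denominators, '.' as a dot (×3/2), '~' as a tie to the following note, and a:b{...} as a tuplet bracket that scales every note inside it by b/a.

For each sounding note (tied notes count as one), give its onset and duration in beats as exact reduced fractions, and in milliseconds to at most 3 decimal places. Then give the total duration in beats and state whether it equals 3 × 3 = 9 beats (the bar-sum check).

1) 0.0ms=0b +608.108ms=3/2b
2) 608.108ms=3/2b +608.108ms=3/2b
3) 1216.216ms=3b +405.405ms=1b
4) 1621.622ms=4b +405.405ms=1b
5) 2027.027ms=5b +405.405ms=1b
6) 2432.432ms=6b +304.054ms=3/4b
7) 2736.486ms=27/4b +304.054ms=3/4b
8) 3040.541ms=15/2b +608.108ms=3/2b
Σ=9b of 9 (148bpm 3/8) — PASS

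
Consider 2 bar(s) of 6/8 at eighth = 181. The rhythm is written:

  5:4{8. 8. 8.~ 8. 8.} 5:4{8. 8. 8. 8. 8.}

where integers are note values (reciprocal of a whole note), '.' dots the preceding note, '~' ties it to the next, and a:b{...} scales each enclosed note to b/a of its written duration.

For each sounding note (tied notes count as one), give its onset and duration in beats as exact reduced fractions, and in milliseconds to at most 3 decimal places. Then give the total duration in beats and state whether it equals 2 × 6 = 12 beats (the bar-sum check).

1) 0.0ms=0b +397.79ms=6/5b
2) 397.79ms=6/5b +397.79ms=6/5b
3) 795.58ms=12/5b +795.58ms=12/5b
4) 1591.16ms=24/5b +397.79ms=6/5b
5) 1988.95ms=6b +397.79ms=6/5b
6) 2386.74ms=36/5b +397.79ms=6/5b
7) 2784.53ms=42/5b +397.79ms=6/5b
8) 3182.32ms=48/5b +397.79ms=6/5b
9) 3580.11ms=54/5b +397.79ms=6/5b
Σ=12b of 12 (181bpm 6/8) — PASS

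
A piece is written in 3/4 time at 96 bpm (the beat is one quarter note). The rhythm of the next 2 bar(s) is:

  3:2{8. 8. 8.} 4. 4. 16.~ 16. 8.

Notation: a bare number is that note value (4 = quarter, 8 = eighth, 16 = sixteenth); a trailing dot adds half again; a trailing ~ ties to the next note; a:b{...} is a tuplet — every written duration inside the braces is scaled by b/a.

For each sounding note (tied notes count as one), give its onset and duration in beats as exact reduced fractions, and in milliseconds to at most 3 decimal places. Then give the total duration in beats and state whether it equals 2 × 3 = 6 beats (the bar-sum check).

1) 0.0ms=0b +312.5ms=1/2b
2) 312.5ms=1/2b +312.5ms=1/2b
3) 625.0ms=1b +312.5ms=1/2b
4) 937.5ms=3/2b +937.5ms=3/2b
5) 1875.0ms=3b +937.5ms=3/2b
6) 2812.5ms=9/2b +468.75ms=3/4b
7) 3281.25ms=21/4b +468.75ms=3/4b
Σ=6b of 6 (96bpm 3/4) — PASS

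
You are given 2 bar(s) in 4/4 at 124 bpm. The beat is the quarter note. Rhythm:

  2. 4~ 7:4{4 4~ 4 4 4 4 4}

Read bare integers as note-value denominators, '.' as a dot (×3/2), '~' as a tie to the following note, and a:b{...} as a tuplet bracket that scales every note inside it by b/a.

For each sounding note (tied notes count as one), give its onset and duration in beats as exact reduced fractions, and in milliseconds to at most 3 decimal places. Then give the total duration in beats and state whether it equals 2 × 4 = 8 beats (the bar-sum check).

1) 0.0ms=0b +1451.613ms=3b
2) 1451.613ms=3b +760.369ms=11/7b
3) 2211.982ms=32/7b +552.995ms=8/7b
4) 2764.977ms=40/7b +276.498ms=4/7b
5) 3041.475ms=44/7b +276.498ms=4/7b
6) 3317.972ms=48/7b +276.498ms=4/7b
7) 3594.47ms=52/7b +276.498ms=4/7b
Σ=8b of 8 (124bpm 4/4) — PASS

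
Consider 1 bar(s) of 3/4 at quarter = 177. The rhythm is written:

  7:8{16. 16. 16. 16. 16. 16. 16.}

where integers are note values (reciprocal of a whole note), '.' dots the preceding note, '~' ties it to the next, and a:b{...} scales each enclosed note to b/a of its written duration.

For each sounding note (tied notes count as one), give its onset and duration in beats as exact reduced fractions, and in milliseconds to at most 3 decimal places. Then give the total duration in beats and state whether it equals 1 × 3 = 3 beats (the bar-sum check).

1) 0.0ms=0b +145.278ms=3/7b
2) 145.278ms=3/7b +145.278ms=3/7b
3) 290.557ms=6/7b +145.278ms=3/7b
4) 435.835ms=9/7b +145.278ms=3/7b
5) 581.114ms=12/7b +145.278ms=3/7b
6) 726.392ms=15/7b +145.278ms=3/7b
7) 871.671ms=18/7b +145.278ms=3/7b
Σ=3b of 3 (177bpm 3/4) — PASS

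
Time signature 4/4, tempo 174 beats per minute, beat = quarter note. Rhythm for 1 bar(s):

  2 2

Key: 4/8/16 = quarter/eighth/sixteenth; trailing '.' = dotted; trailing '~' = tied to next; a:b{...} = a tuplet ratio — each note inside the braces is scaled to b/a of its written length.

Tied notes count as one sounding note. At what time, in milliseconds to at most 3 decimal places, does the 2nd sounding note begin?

1. 0.0ms @ 0 + 689.655ms (2)
2. 689.655ms @ 2 + 689.655ms (2)

note 2 onset = 2b = 689.655ms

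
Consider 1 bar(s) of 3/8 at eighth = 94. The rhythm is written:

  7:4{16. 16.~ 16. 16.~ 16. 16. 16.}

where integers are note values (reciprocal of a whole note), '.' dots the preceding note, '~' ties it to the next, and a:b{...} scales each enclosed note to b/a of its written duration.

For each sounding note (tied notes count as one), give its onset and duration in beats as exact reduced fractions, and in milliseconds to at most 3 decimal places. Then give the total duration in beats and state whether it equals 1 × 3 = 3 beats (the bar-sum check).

1) 0.0ms=0b +273.556ms=3/7b
2) 273.556ms=3/7b +547.112ms=6/7b
3) 820.669ms=9/7b +547.112ms=6/7b
4) 1367.781ms=15/7b +273.556ms=3/7b
5) 1641.337ms=18/7b +273.556ms=3/7b
Σ=3b of 3 (94bpm 3/8) — PASS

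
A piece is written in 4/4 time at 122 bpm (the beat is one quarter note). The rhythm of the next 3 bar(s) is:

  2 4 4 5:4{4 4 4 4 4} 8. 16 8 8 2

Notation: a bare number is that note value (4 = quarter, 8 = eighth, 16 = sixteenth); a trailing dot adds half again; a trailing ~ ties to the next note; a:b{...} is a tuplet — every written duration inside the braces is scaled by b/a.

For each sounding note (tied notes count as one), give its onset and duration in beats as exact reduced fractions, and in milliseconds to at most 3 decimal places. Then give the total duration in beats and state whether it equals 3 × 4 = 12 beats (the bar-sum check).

1) 0.0ms=0b +983.607ms=2b
2) 983.607ms=2b +491.803ms=1b
3) 1475.41ms=3b +491.803ms=1b
4) 1967.213ms=4b +393.443ms=4/5b
5) 2360.656ms=24/5b +393.443ms=4/5b
6) 2754.098ms=28/5b +393.443ms=4/5b
7) 3147.541ms=32/5b +393.443ms=4/5b
8) 3540.984ms=36/5b +393.443ms=4/5b
9) 3934.426ms=8b +368.852ms=3/4b
10) 4303.279ms=35/4b +122.951ms=1/4b
11) 4426.23ms=9b +245.902ms=1/2b
12) 4672.131ms=19/2b +245.902ms=1/2b
13) 4918.033ms=10b +983.607ms=2b
Σ=12b of 12 (122bpm 4/4) — PASS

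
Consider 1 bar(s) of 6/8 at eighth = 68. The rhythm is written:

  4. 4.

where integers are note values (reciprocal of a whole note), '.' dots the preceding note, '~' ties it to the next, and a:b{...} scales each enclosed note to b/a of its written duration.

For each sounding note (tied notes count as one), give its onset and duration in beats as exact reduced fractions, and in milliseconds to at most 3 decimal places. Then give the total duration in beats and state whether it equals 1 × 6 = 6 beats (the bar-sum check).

1) 0.0ms=0b +2647.059ms=3b
2) 2647.059ms=3b +2647.059ms=3b
Σ=6b of 6 (68bpm 6/8) — PASS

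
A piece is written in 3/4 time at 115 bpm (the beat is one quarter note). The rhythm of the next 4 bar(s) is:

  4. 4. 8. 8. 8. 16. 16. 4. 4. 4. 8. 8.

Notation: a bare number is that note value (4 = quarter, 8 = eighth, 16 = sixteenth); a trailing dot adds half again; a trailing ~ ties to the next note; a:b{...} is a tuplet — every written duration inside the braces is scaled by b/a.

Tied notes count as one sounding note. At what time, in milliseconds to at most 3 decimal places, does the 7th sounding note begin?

note 7 onset = 45/8b = 2934.783ms

1. 0.0ms @ 0 + 782.609ms (3/2)
2. 782.609ms @ 3/2 + 782.609ms (3/2)
3. 1565.217ms @ 3 + 391.304ms (3/4)
4. 1956.522ms @ 15/4 + 391.304ms (3/4)
5. 2347.826ms @ 9/2 + 391.304ms (3/4)
6. 2739.13ms @ 21/4 + 195.652ms (3/8)
7. 2934.783ms @ 45/8 + 195.652ms (3/8)
8. 3130.435ms @ 6 + 782.609ms (3/2)
9. 3913.043ms @ 15/2 + 782.609ms (3/2)
10. 4695.652ms @ 9 + 782.609ms (3/2)
11. 5478.261ms @ 21/2 + 391.304ms (3/4)
12. 5869.565ms @ 45/4 + 391.304ms (3/4)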